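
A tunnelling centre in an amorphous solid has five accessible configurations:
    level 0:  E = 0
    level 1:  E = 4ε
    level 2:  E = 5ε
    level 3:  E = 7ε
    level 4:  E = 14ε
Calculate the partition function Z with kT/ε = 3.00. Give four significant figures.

Z = 1.559

Eᵢ/kT = 0, 1.33333, 1.66667, 2.33333, 4.66667.
Z = Σ e^(−Eᵢ/kT) = e^(−0) + e^(−1.33333) + e^(−1.66667) + e^(−2.33333) + e^(−4.66667) = 1.00000 + 0.263598 + 0.188875 + 0.0969723 + 0.00940353 = 1.55885.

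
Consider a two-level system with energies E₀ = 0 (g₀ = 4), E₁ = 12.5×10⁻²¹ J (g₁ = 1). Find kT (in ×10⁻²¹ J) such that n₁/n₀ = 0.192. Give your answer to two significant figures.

n₁/n₀ = (g₁/g₀) exp[−(E₁−E₀)/kT] = 0.192.
⇒ (E₁−E₀)/kT = ln((1/4)/0.192) = ln(1.302) = 0.2639.
kT = 12.5 ×10⁻²¹ J / 0.2639 = 47 ×10⁻²¹ J.

47 ×10⁻²¹ J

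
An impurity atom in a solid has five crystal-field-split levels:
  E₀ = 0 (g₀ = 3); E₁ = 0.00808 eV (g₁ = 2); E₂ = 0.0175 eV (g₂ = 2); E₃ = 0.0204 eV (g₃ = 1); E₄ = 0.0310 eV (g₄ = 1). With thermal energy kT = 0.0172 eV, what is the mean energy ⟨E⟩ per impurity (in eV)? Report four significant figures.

Eᵢ/kT = 0, 0.469767, 1.01744, 1.18605, 1.80233.
Z = Σ gᵢe^(−Eᵢ/kT) = 3·e^(−0) + 2·e^(−0.469767) + 2·e^(−1.01744) + 1·e^(−1.18605) + 1·e^(−1.80233) = 3.00000 + 1.25030 + 0.723038 + 0.305425 + 0.164914 = 5.44368.
⟨E⟩ = Σ Eᵢ gᵢe^(−Eᵢ/kT) / Z = (0·3.00000 + 0.00808·1.25030 + 0.0175·0.723038 + 0.0204·0.305425 + 0.0310·0.164914) / 5.44368 = 0.006264 eV.

0.006264 eV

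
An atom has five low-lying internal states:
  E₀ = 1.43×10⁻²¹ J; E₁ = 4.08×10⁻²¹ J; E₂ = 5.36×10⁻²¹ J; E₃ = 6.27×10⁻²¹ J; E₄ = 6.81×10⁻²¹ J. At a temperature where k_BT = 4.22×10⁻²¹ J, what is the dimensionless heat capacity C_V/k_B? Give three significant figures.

0.247

Eᵢ/kT = 0.33886, 0.96682, 1.2701, 1.4858, 1.6137.
Z = Σ e^(−Eᵢ/kT) = e^(−0.33886) + e^(−0.96682) + e^(−1.2701) + e^(−1.4858) + e^(−1.6137) = 0.71258 + 0.38029 + 0.28080 + 0.22632 + 0.19915 = 1.7991.
⟨E⟩ = 3.8080, ⟨E²⟩ = 18.892.
C_V/k_B = (⟨E²⟩ − ⟨E⟩²)/(kT)² = (18.892 − 14.501)/17.808 = 0.247.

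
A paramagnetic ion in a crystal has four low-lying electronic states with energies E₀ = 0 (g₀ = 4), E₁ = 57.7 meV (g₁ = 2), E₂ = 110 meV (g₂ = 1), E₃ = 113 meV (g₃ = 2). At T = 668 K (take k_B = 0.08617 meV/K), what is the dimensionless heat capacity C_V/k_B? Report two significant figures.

k_BT = 0.08617 × 668 K = 57.56 meV.
Eᵢ/kT = 0, 1.002, 1.911, 1.963.
Z = Σ gᵢe^(−Eᵢ/kT) = 4·e^(−0) + 2·e^(−1.002) + 1·e^(−1.911) + 2·e^(−1.963) = 4.000 + 0.7343 + 0.1479 + 0.2809 = 5.163.
⟨E⟩ = 17.51 meV, ⟨E²⟩ = 1515 meV².
C_V/k_B = (⟨E²⟩ − ⟨E⟩²)/(kT)² = (1515 − 306.6)/3313 = 0.36.

0.36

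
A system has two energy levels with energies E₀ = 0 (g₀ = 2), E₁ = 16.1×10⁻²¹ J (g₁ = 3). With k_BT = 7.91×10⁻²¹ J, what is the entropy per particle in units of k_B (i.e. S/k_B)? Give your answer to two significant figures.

Eᵢ/kT = 0, 2.035.
Z = Σ gᵢe^(−Eᵢ/kT) = 2·e^(−0) + 3·e^(−2.035) = 2.000 + 0.3920 = 2.392.
⟨E⟩ = Σ EᵢPᵢ = 2.638 ×10⁻²¹ J.
S/k_B = ln Z + ⟨E⟩/kT = ln(2.392) + 2.638/7.91 = 0.8721 + 0.3335 = 1.2.

1.2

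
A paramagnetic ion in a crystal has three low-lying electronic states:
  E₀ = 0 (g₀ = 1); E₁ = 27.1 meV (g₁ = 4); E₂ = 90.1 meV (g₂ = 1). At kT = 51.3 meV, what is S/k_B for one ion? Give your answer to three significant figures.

Eᵢ/kT = 0, 0.52827, 1.7563.
Z = Σ gᵢe^(−Eᵢ/kT) = 1·e^(−0) + 4·e^(−0.52827) + 1·e^(−1.7563) = 1.0000 + 2.3585 + 0.17268 = 3.5312.
⟨E⟩ = Σ EᵢPᵢ = 22.506 meV.
S/k_B = ln Z + ⟨E⟩/kT = ln(3.5312) + 22.506/51.3 = 1.2616 + 0.43871 = 1.70.

1.70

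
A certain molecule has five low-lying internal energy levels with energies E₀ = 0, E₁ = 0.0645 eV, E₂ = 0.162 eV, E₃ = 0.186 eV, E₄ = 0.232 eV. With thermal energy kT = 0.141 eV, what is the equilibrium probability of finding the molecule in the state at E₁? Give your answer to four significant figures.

0.2626

Eᵢ/kT = 0, 0.457447, 1.14894, 1.31915, 1.64539.
Z = Σ e^(−Eᵢ/kT) = e^(−0) + e^(−0.457447) + e^(−1.14894) + e^(−1.31915) + e^(−1.64539) = 1.00000 + 0.632897 + 0.316973 + 0.267362 + 0.192937 = 2.41017.
P₁ = e^(−E₁/kT) / Z = 0.632897/2.41017 = 0.2626.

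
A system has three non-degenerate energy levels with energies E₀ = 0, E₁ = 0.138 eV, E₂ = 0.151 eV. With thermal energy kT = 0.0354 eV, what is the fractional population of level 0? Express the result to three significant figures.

Eᵢ/kT = 0, 3.8983, 4.2655.
Z = Σ e^(−Eᵢ/kT) = e^(−0) + e^(−3.8983) + e^(−4.2655) = 1.0000 + 0.020276 + 0.014045 = 1.0343.
P₀ = e^(−E₀/kT) / Z = 1.0000/1.0343 = 0.967.

0.967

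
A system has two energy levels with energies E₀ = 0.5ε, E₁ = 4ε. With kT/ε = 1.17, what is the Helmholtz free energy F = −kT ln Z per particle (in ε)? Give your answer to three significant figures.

Eᵢ/kT = 0.42735, 3.4188.
Z = Σ e^(−Eᵢ/kT) = e^(−0.42735) + e^(−3.4188) = 0.65224 + 0.032752 = 0.68499.
F = −kT ln Z = −1.17 × ln(0.68499) = −1.17 × -0.37835 = 0.443 ε.

0.443 ε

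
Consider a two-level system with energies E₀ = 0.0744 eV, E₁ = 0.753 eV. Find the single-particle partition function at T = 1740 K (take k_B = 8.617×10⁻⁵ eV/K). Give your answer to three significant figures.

Z = 0.615

k_BT = 8.617×10⁻⁵ × 1740 K = 0.14994 eV.
Eᵢ/kT = 0.49620, 5.0220.
Z = Σ e^(−Eᵢ/kT) = e^(−0.49620) + e^(−5.0220) = 0.60884 + 0.0065913 = 0.61543.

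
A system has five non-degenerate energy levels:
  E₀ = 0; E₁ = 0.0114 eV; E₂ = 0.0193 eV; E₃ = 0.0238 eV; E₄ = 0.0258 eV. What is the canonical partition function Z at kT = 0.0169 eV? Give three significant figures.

Eᵢ/kT = 0, 0.67456, 1.1420, 1.4083, 1.5266.
Z = Σ e^(−Eᵢ/kT) = e^(−0) + e^(−0.67456) + e^(−1.1420) + e^(−1.4083) + e^(−1.5266) = 1.0000 + 0.50938 + 0.31918 + 0.24456 + 0.21727 = 2.2904.

Z = 2.29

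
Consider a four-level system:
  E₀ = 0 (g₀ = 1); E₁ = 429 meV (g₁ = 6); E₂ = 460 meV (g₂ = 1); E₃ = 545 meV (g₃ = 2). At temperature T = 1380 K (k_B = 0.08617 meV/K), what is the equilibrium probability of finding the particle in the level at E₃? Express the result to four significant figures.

0.01698

k_BT = 0.08617 × 1380 K = 118.915 meV.
Eᵢ/kT = 0, 3.60762, 3.86831, 4.58311.
Z = Σ gᵢe^(−Eᵢ/kT) = 1·e^(−0) + 6·e^(−3.60762) + 1·e^(−3.86831) + 2·e^(−4.58311) = 1.00000 + 0.162698 + 0.0208936 + 0.0204461 = 1.20404.
P₃ = g₃ e^(−E₃/kT) / Z = 0.0204461/1.20404 = 0.01698.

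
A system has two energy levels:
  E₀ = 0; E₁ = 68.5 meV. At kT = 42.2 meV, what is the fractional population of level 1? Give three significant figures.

0.165

Eᵢ/kT = 0, 1.6232.
Z = Σ e^(−Eᵢ/kT) = e^(−0) + e^(−1.6232) = 1.0000 + 0.19727 = 1.1973.
P₁ = e^(−E₁/kT) / Z = 0.19727/1.1973 = 0.165.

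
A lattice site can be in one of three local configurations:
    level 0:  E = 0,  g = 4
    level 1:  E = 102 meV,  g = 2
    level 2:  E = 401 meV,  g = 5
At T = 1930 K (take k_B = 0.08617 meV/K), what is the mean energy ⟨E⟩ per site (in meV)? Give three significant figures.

k_BT = 0.08617 × 1930 K = 166.31 meV.
Eᵢ/kT = 0, 0.61331, 2.4112.
Z = Σ gᵢe^(−Eᵢ/kT) = 4·e^(−0) + 2·e^(−0.61331) + 5·e^(−2.4112) = 4.0000 + 1.0831 + 0.44854 = 5.5316.
⟨E⟩ = Σ Eᵢ gᵢe^(−Eᵢ/kT) / Z = (0·4.0000 + 102·1.0831 + 401·0.44854) / 5.5316 = 52.5 meV.

52.5 meV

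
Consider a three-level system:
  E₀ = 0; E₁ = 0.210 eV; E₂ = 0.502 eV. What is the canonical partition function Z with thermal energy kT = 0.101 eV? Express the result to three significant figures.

Eᵢ/kT = 0, 2.0792, 4.9703.
Z = Σ e^(−Eᵢ/kT) = e^(−0) + e^(−2.0792) + e^(−4.9703) = 1.0000 + 0.12503 + 0.0069411 = 1.1320.

Z = 1.13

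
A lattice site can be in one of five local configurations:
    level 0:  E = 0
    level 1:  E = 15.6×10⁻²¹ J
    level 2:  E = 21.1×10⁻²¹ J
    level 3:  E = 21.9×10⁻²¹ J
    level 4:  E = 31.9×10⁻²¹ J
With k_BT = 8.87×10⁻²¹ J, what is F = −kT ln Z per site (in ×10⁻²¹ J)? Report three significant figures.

-2.84 ×10⁻²¹ J

Eᵢ/kT = 0, 1.7587, 2.3788, 2.4690, 3.5964.
Z = Σ e^(−Eᵢ/kT) = e^(−0) + e^(−1.7587) + e^(−2.3788) + e^(−2.4690) + e^(−3.5964) = 1.0000 + 0.17227 + 0.092662 + 0.084669 + 0.027422 = 1.3770.
F = −kT ln Z = −8.87 × ln(1.3770) = −8.87 × 0.31991 = -2.84 ×10⁻²¹ J.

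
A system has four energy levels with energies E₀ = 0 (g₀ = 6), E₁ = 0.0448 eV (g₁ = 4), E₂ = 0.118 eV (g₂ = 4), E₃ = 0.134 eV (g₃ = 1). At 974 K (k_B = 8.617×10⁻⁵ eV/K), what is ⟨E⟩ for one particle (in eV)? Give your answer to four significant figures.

0.02602 eV

k_BT = 8.617×10⁻⁵ × 974 K = 0.0839296 eV.
Eᵢ/kT = 0, 0.533781, 1.40594, 1.59658.
Z = Σ gᵢe^(−Eᵢ/kT) = 6·e^(−0) + 4·e^(−0.533781) + 4·e^(−1.40594) + 1·e^(−1.59658) = 6.00000 + 2.34553 + 0.980546 + 0.202588 = 9.52866.
⟨E⟩ = Σ Eᵢ gᵢe^(−Eᵢ/kT) / Z = (0·6.00000 + 0.0448·2.34553 + 0.118·0.980546 + 0.134·0.202588) / 9.52866 = 0.02602 eV.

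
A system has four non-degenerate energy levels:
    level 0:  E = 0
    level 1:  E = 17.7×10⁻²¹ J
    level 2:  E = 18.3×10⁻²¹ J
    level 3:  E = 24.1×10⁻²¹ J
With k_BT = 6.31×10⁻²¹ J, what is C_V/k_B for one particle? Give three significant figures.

Eᵢ/kT = 0, 2.8051, 2.9002, 3.8193.
Z = Σ e^(−Eᵢ/kT) = e^(−0) + e^(−2.8051) + e^(−2.9002) + e^(−3.8193) = 1.0000 + 0.060501 + 0.055012 + 0.021943 = 1.1375.
⟨E⟩ = 2.2914, ⟨E²⟩ = 44.063.
C_V/k_B = (⟨E²⟩ − ⟨E⟩²)/(kT)² = (44.063 − 5.2505)/39.816 = 0.975.

0.975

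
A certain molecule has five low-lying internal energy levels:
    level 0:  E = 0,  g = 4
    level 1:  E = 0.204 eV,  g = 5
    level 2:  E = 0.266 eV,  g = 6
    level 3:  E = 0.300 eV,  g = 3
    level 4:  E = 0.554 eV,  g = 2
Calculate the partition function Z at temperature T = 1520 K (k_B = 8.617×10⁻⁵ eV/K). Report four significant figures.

k_BT = 8.617×10⁻⁵ × 1520 K = 0.130978 eV.
Eᵢ/kT = 0, 1.55751, 2.03088, 2.29046, 4.22972.
Z = Σ gᵢe^(−Eᵢ/kT) = 4·e^(−0) + 5·e^(−1.55751) + 6·e^(−2.03088) + 3·e^(−2.29046) + 2·e^(−4.22972) = 4.00000 + 1.05330 + 0.787320 + 0.303660 + 0.0291129 = 6.17339.

Z = 6.173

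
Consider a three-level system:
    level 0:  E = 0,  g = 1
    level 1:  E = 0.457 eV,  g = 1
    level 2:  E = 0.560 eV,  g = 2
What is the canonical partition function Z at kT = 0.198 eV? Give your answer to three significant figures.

Eᵢ/kT = 0, 2.3081, 2.8283.
Z = Σ gᵢe^(−Eᵢ/kT) = 1·e^(−0) + 1·e^(−2.3081) + 2·e^(−2.8283) = 1.0000 + 0.099450 + 0.11823 = 1.2177.

Z = 1.22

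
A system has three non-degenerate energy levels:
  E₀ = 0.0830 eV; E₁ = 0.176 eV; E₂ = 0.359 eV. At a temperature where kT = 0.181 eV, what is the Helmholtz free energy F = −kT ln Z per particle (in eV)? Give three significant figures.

-0.0250 eV

Eᵢ/kT = 0.45856, 0.97238, 1.9834.
Z = Σ e^(−Eᵢ/kT) = e^(−0.45856) + e^(−0.97238) + e^(−1.9834) = 0.63219 + 0.37818 + 0.13760 = 1.1480.
F = −kT ln Z = −0.181 × ln(1.1480) = −0.181 × 0.13802 = -0.0250 eV.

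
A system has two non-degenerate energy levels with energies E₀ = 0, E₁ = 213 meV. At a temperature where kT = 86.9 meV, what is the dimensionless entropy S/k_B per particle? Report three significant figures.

0.277

Eᵢ/kT = 0, 2.4511.
Z = Σ e^(−Eᵢ/kT) = e^(−0) + e^(−2.4511) = 1.0000 + 0.086199 = 1.0862.
⟨E⟩ = Σ EᵢPᵢ = 16.903 meV.
S/k_B = ln Z + ⟨E⟩/kT = ln(1.0862) + 16.903/86.9 = 0.082685 + 0.19451 = 0.277.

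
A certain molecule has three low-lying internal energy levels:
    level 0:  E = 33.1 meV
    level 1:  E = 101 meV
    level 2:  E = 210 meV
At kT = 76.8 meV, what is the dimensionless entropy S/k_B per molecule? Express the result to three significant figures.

0.808

Eᵢ/kT = 0.43099, 1.3151, 2.7344.
Z = Σ e^(−Eᵢ/kT) = e^(−0.43099) + e^(−1.3151) + e^(−2.7344) = 0.64987 + 0.26845 + 0.064933 = 0.98325.
⟨E⟩ = Σ EᵢPᵢ = 63.321 meV.
S/k_B = ln Z + ⟨E⟩/kT = ln(0.98325) + 63.321/76.8 = -0.016892 + 0.82449 = 0.808.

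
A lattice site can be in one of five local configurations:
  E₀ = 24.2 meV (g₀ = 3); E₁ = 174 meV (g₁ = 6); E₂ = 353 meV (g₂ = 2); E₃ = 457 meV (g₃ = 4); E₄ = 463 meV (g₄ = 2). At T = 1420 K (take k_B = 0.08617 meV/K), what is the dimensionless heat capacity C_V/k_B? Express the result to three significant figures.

k_BT = 0.08617 × 1420 K = 122.36 meV.
Eᵢ/kT = 0.19778, 1.4220, 2.8849, 3.7349, 3.7839.
Z = Σ gᵢe^(−Eᵢ/kT) = 3·e^(−0.19778) + 6·e^(−1.4220) + 2·e^(−2.8849) + 4·e^(−3.7349) + 2·e^(−3.7839) = 2.4617 + 1.4474 + 0.11172 + 0.095502 + 0.045468 = 4.1618.
⟨E⟩ = 99.850 meV, ⟨E²⟩ = 21355 meV².
C_V/k_B = (⟨E²⟩ − ⟨E⟩²)/(kT)² = (21355 − 9970.0)/14972 = 0.760.

0.760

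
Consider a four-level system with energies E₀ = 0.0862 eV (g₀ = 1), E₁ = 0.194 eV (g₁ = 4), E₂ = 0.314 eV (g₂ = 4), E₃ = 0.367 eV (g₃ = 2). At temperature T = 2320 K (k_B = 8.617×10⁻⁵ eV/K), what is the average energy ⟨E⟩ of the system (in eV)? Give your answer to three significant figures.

k_BT = 8.617×10⁻⁵ × 2320 K = 0.19991 eV.
Eᵢ/kT = 0.43119, 0.97044, 1.5707, 1.8358.
Z = Σ gᵢe^(−Eᵢ/kT) = 1·e^(−0.43119) + 4·e^(−0.97044) + 4·e^(−1.5707) + 2·e^(−1.8358) = 0.64974 + 1.5157 + 0.83160 + 0.31897 = 3.3160.
⟨E⟩ = Σ Eᵢ gᵢe^(−Eᵢ/kT) / Z = (0.0862·0.64974 + 0.194·1.5157 + 0.314·0.83160 + 0.367·0.31897) / 3.3160 = 0.220 eV.

0.220 eV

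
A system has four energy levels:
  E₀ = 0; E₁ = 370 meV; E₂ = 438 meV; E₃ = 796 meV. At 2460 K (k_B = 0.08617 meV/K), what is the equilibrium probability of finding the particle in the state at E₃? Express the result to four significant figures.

k_BT = 0.08617 × 2460 K = 211.978 meV.
Eᵢ/kT = 0, 1.74546, 2.06625, 3.75511.
Z = Σ e^(−Eᵢ/kT) = e^(−0) + e^(−1.74546) + e^(−2.06625) + e^(−3.75511) = 1.00000 + 0.174565 + 0.126660 + 0.0233979 = 1.32462.
P₃ = e^(−E₃/kT) / Z = 0.0233979/1.32462 = 0.01766.

0.01766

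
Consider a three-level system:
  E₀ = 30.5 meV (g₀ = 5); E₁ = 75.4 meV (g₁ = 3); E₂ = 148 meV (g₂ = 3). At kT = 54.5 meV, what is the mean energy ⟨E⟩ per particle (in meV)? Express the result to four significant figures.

Eᵢ/kT = 0.559633, 1.38349, 2.71560.
Z = Σ gᵢe^(−Eᵢ/kT) = 5·e^(−0.559633) + 3·e^(−1.38349) + 3·e^(−2.71560) = 2.85709 + 0.752106 + 0.198496 = 3.80769.
⟨E⟩ = Σ Eᵢ gᵢe^(−Eᵢ/kT) / Z = (30.5·2.85709 + 75.4·0.752106 + 148·0.198496) / 3.80769 = 45.49 meV.

45.49 meV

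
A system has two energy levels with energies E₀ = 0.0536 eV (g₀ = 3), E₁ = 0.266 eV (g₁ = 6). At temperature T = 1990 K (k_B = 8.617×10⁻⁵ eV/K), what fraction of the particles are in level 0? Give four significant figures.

0.6331

k_BT = 8.617×10⁻⁵ × 1990 K = 0.171478 eV.
Eᵢ/kT = 0.312577, 1.55122.
Z = Σ gᵢe^(−Eᵢ/kT) = 3·e^(−0.312577) + 6·e^(−1.55122) = 2.19468 + 1.27194 = 3.46662.
P₀ = g₀ e^(−E₀/kT) / Z = 2.19468/3.46662 = 0.6331.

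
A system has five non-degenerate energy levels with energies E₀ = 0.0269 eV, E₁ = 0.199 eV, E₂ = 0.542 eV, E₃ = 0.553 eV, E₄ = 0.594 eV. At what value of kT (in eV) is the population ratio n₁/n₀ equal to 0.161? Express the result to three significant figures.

n₁/n₀ = exp[−(E₁−E₀)/kT] = 0.161.
⇒ (E₁−E₀)/kT = ln(1/0.161) = ln(6.2112) = 1.8264.
kT = 0.1721 eV / 1.8264 = 0.0942 eV.

0.0942 eV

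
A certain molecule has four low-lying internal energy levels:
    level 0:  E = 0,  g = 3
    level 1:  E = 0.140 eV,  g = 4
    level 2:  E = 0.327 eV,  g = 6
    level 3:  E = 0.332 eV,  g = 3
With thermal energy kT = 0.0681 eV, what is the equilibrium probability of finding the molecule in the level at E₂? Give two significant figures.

Eᵢ/kT = 0, 2.056, 4.802, 4.875.
Z = Σ gᵢe^(−Eᵢ/kT) = 3·e^(−0) + 4·e^(−2.056) + 6·e^(−4.802) + 3·e^(−4.875) = 3.000 + 0.5119 + 0.04928 + 0.02291 = 3.584.
P₂ = g₂ e^(−E₂/kT) / Z = 0.04928/3.584 = 0.014.

0.014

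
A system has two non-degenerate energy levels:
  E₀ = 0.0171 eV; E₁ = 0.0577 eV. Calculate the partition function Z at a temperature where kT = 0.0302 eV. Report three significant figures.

Eᵢ/kT = 0.56623, 1.9106.
Z = Σ e^(−Eᵢ/kT) = e^(−0.56623) + e^(−1.9106) = 0.56766 + 0.14799 = 0.71565.

Z = 0.716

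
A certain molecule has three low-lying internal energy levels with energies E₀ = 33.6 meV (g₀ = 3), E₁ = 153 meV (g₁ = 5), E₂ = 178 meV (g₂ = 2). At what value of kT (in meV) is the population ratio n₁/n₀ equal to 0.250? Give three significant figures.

62.9 meV

n₁/n₀ = (g₁/g₀) exp[−(E₁−E₀)/kT] = 0.250.
⇒ (E₁−E₀)/kT = ln((5/3)/0.250) = ln(6.6667) = 1.8971.
kT = 119.4 meV / 1.8971 = 62.9 meV.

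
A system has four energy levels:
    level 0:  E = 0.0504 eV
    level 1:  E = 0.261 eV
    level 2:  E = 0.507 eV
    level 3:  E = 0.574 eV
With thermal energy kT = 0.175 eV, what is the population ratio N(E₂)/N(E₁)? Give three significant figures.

0.245

n₂/n₁ = exp[−(E₂−E₁)/kT] = exp(−(0.246 eV)/(0.175 eV)) = exp(-1.4057) = 0.245.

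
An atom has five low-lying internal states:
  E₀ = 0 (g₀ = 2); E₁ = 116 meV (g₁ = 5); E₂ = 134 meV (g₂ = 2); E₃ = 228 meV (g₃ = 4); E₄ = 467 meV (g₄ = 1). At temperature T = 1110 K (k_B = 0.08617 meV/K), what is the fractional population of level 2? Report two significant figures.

0.11

k_BT = 0.08617 × 1110 K = 95.65 meV.
Eᵢ/kT = 0, 1.213, 1.401, 2.384, 4.882.
Z = Σ gᵢe^(−Eᵢ/kT) = 2·e^(−0) + 5·e^(−1.213) + 2·e^(−1.401) + 4·e^(−2.384) + 1·e^(−4.882) = 2.000 + 1.487 + 0.4927 + 0.3687 + 0.007582 = 4.356.
P₂ = g₂ e^(−E₂/kT) / Z = 0.4927/4.356 = 0.11.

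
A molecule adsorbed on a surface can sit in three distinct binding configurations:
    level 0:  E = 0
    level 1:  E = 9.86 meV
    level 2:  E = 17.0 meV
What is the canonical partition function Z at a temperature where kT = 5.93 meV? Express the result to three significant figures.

Z = 1.25

Eᵢ/kT = 0, 1.6627, 2.8668.
Z = Σ e^(−Eᵢ/kT) = e^(−0) + e^(−1.6627) + e^(−2.8668) = 1.0000 + 0.18963 + 0.056881 = 1.2465.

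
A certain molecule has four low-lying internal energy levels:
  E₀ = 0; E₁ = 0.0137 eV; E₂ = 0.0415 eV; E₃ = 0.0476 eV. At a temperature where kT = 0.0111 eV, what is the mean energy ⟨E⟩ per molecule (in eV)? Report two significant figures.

Eᵢ/kT = 0, 1.234, 3.739, 4.288.
Z = Σ e^(−Eᵢ/kT) = e^(−0) + e^(−1.234) + e^(−3.739) + e^(−4.288) = 1.000 + 0.2911 + 0.02378 + 0.01373 = 1.329.
⟨E⟩ = Σ Eᵢ e^(−Eᵢ/kT) / Z = (0·1.000 + 0.0137·0.2911 + 0.0415·0.02378 + 0.0476·0.01373) / 1.329 = 0.0042 eV.

0.0042 eV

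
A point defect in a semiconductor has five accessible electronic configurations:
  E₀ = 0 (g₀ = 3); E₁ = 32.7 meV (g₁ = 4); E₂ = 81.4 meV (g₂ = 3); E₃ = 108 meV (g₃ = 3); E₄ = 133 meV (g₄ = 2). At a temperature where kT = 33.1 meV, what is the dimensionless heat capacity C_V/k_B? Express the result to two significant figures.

Eᵢ/kT = 0, 0.9879, 2.459, 3.263, 4.018.
Z = Σ gᵢe^(−Eᵢ/kT) = 3·e^(−0) + 4·e^(−0.9879) + 3·e^(−2.459) + 3·e^(−3.263) + 2·e^(−4.018) = 3.000 + 1.489 + 0.2566 + 0.1148 + 0.03598 = 4.896.
⟨E⟩ = 17.72 meV, ⟨E²⟩ = 1076 meV².
C_V/k_B = (⟨E²⟩ − ⟨E⟩²)/(kT)² = (1076 − 314.0)/1096 = 0.70.

0.70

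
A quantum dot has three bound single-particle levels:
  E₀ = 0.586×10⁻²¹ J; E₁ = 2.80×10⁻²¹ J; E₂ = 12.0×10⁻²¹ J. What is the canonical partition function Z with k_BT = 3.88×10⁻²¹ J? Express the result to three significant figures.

Eᵢ/kT = 0.15103, 0.72165, 3.0928.
Z = Σ e^(−Eᵢ/kT) = e^(−0.15103) + e^(−0.72165) + e^(−3.0928) = 0.85982 + 0.48595 + 0.045375 = 1.3911.

Z = 1.39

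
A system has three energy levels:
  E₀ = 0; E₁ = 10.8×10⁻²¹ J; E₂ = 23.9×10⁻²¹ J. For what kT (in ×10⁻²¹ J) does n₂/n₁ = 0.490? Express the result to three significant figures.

n₂/n₁ = exp[−(E₂−E₁)/kT] = 0.490.
⇒ (E₂−E₁)/kT = ln(1/0.490) = ln(2.0408) = 0.71334.
kT = 13.1 ×10⁻²¹ J / 0.71334 = 18.4 ×10⁻²¹ J.

18.4 ×10⁻²¹ J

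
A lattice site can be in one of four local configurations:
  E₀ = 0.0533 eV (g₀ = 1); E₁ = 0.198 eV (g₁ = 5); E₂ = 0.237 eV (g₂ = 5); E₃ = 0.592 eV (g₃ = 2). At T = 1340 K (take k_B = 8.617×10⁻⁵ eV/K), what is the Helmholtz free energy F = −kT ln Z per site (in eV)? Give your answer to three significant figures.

-0.0902 eV

k_BT = 8.617×10⁻⁵ × 1340 K = 0.11547 eV.
Eᵢ/kT = 0.46159, 1.7147, 2.0525, 5.1269.
Z = Σ gᵢe^(−Eᵢ/kT) = 1·e^(−0.46159) + 5·e^(−1.7147) + 5·e^(−2.0525) + 2·e^(−5.1269) = 0.63028 + 0.90009 + 0.64207 + 0.011870 = 2.1843.
F = −kT ln Z = −0.11547 × ln(2.1843) = −0.11547 × 0.78130 = -0.0902 eV.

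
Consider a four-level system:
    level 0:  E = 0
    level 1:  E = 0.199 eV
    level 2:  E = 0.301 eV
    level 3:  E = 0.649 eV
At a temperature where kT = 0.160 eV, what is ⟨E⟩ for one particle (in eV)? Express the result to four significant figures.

0.07852 eV

Eᵢ/kT = 0, 1.24375, 1.88125, 4.05625.
Z = Σ e^(−Eᵢ/kT) = e^(−0) + e^(−1.24375) + e^(−1.88125) + e^(−4.05625) = 1.00000 + 0.288301 + 0.152399 + 0.0173138 = 1.45801.
⟨E⟩ = Σ Eᵢ e^(−Eᵢ/kT) / Z = (0·1.00000 + 0.199·0.288301 + 0.301·0.152399 + 0.649·0.0173138) / 1.45801 = 0.07852 eV.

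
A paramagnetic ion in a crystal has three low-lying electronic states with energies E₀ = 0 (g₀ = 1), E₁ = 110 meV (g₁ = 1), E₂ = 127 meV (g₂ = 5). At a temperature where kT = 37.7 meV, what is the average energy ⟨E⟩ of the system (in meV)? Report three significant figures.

Eᵢ/kT = 0, 2.9178, 3.3687.
Z = Σ gᵢe^(−Eᵢ/kT) = 1·e^(−0) + 1·e^(−2.9178) + 5·e^(−3.3687) = 1.0000 + 0.054052 + 0.17217 = 1.2262.
⟨E⟩ = Σ Eᵢ gᵢe^(−Eᵢ/kT) / Z = (0·1.0000 + 110·0.054052 + 127·0.17217) / 1.2262 = 22.7 meV.

22.7 meV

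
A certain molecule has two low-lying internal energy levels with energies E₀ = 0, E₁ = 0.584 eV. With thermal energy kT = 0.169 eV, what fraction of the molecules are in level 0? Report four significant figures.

Eᵢ/kT = 0, 3.45562.
Z = Σ e^(−Eᵢ/kT) = e^(−0) + e^(−3.45562) = 1.00000 + 0.0315677 = 1.03157.
P₀ = e^(−E₀/kT) / Z = 1.00000/1.03157 = 0.9694.

0.9694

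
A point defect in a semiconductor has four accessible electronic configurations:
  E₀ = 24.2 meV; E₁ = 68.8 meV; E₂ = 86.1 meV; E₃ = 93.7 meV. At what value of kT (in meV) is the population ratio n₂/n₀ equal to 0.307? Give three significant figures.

52.4 meV

n₂/n₀ = exp[−(E₂−E₀)/kT] = 0.307.
⇒ (E₂−E₀)/kT = ln(1/0.307) = ln(3.2573) = 1.1809.
kT = 61.9 meV / 1.1809 = 52.4 meV.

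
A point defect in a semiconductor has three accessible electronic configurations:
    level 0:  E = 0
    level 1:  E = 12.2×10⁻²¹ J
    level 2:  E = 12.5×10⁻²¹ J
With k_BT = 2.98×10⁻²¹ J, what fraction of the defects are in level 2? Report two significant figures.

0.015

Eᵢ/kT = 0, 4.094, 4.195.
Z = Σ e^(−Eᵢ/kT) = e^(−0) + e^(−4.094) + e^(−4.195) = 1.000 + 0.01667 + 0.01507 = 1.032.
P₂ = e^(−E₂/kT) / Z = 0.01507/1.032 = 0.015.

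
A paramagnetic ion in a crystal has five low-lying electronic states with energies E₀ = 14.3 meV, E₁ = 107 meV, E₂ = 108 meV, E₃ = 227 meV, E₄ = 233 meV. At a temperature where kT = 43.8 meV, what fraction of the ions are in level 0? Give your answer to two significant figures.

Eᵢ/kT = 0.3265, 2.443, 2.466, 5.183, 5.320.
Z = Σ e^(−Eᵢ/kT) = e^(−0.3265) + e^(−2.443) + e^(−2.466) + e^(−5.183) + e^(−5.320) = 0.7214 + 0.08690 + 0.08492 + 0.005611 + 0.004893 = 0.9037.
P₀ = e^(−E₀/kT) / Z = 0.7214/0.9037 = 0.80.

0.80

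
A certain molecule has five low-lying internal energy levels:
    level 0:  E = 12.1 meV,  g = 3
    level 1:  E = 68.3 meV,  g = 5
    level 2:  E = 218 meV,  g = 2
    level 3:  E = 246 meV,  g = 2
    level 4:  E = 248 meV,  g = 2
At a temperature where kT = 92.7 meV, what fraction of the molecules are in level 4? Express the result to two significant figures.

0.025

Eᵢ/kT = 0.1305, 0.7368, 2.352, 2.654, 2.675.
Z = Σ gᵢe^(−Eᵢ/kT) = 3·e^(−0.1305) + 5·e^(−0.7368) + 2·e^(−2.352) + 2·e^(−2.654) + 2·e^(−2.675) = 2.633 + 2.393 + 0.1904 + 0.1407 + 0.1378 = 5.495.
P₄ = g₄ e^(−E₄/kT) / Z = 0.1378/5.495 = 0.025.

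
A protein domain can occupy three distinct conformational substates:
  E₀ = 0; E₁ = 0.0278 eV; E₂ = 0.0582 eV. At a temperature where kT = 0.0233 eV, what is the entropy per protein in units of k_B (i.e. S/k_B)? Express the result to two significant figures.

0.74

Eᵢ/kT = 0, 1.193, 2.498.
Z = Σ e^(−Eᵢ/kT) = e^(−0) + e^(−1.193) + e^(−2.498) = 1.000 + 0.3033 + 0.08225 = 1.386.
⟨E⟩ = Σ EᵢPᵢ = 0.009537 eV.
S/k_B = ln Z + ⟨E⟩/kT = ln(1.386) + 0.009537/0.0233 = 0.3264 + 0.4093 = 0.74.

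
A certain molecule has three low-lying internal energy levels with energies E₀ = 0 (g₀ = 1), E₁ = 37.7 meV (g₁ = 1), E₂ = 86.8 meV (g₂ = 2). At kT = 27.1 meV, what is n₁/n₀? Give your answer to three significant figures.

0.249

n₁/n₀ = (g₁/g₀) exp[−(E₁−E₀)/kT] = (1/1) × exp(−(37.7 meV)/(27.1 meV)) = (1/1) × exp(-1.3911) = 0.249.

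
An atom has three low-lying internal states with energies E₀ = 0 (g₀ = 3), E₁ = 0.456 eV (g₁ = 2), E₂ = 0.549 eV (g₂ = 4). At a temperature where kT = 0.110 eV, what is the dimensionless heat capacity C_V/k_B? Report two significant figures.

Eᵢ/kT = 0, 4.145, 4.991.
Z = Σ gᵢe^(−Eᵢ/kT) = 3·e^(−0) + 2·e^(−4.145) + 4·e^(−4.991) = 3.000 + 0.03169 + 0.02720 = 3.059.
⟨E⟩ = 0.009606 eV, ⟨E²⟩ = 0.004834 eV².
C_V/k_B = (⟨E²⟩ − ⟨E⟩²)/(kT)² = (0.004834 − 0.00009228)/0.01210 = 0.39.

0.39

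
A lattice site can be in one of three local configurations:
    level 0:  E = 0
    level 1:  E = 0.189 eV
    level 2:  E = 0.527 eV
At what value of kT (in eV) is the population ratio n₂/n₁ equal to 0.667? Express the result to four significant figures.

0.8346 eV

n₂/n₁ = exp[−(E₂−E₁)/kT] = 0.667.
⇒ (E₂−E₁)/kT = ln(1/0.667) = ln(1.49925) = 0.404965.
kT = 0.338 eV / 0.404965 = 0.8346 eV.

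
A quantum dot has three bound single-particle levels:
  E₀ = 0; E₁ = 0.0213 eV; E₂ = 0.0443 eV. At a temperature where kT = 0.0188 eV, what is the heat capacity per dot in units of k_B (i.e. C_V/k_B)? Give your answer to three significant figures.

0.491

Eᵢ/kT = 0, 1.1330, 2.3564.
Z = Σ e^(−Eᵢ/kT) = e^(−0) + e^(−1.1330) + e^(−2.3564) = 1.0000 + 0.32207 + 0.094761 = 1.4168.
⟨E⟩ = 0.0078049 eV, ⟨E²⟩ = 0.00023439 eV².
C_V/k_B = (⟨E²⟩ − ⟨E⟩²)/(kT)² = (0.00023439 − 0.000060916)/0.00035344 = 0.491.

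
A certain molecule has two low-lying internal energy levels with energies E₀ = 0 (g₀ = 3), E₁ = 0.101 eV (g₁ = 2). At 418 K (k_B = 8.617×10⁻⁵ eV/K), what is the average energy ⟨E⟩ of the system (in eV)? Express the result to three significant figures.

k_BT = 8.617×10⁻⁵ × 418 K = 0.036019 eV.
Eᵢ/kT = 0, 2.8041.
Z = Σ gᵢe^(−Eᵢ/kT) = 3·e^(−0) + 2·e^(−2.8041) = 3.0000 + 0.12112 = 3.1211.
⟨E⟩ = Σ Eᵢ gᵢe^(−Eᵢ/kT) / Z = (0·3.0000 + 0.101·0.12112) / 3.1211 = 0.00392 eV.

0.00392 eV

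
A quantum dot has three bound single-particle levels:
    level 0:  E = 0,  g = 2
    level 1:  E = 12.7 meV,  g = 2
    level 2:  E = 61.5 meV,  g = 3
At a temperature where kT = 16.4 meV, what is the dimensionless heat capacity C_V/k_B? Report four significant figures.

0.4094

Eᵢ/kT = 0, 0.774390, 3.75000.
Z = Σ gᵢe^(−Eᵢ/kT) = 2·e^(−0) + 2·e^(−0.774390) + 3·e^(−3.75000) = 2.00000 + 0.921970 + 0.0705532 = 2.99252.
⟨E⟩ = 5.36272 meV, ⟨E²⟩ = 138.864 meV².
C_V/k_B = (⟨E²⟩ − ⟨E⟩²)/(kT)² = (138.864 − 28.7588)/268.960 = 0.4094.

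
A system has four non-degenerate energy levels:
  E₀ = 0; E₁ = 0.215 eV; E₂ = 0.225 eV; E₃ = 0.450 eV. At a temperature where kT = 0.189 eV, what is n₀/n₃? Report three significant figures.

n₀/n₃ = exp[−(E₀−E₃)/kT] = exp(−(-0.450 eV)/(0.189 eV)) = exp(2.3810) = 10.8.

10.8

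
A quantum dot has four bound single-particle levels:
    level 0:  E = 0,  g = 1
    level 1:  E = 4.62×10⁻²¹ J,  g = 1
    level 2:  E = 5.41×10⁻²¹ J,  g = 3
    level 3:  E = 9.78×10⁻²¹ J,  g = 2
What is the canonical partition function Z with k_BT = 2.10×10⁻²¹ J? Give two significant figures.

Eᵢ/kT = 0, 2.200, 2.576, 4.657.
Z = Σ gᵢe^(−Eᵢ/kT) = 1·e^(−0) + 1·e^(−2.200) + 3·e^(−2.576) + 2·e^(−4.657) = 1.000 + 0.1108 + 0.2282 + 0.01899 = 1.358.

Z = 1.4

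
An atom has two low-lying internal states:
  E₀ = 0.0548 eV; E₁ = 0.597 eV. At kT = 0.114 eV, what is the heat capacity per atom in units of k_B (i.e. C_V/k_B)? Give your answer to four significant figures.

0.1912

Eᵢ/kT = 0.480702, 5.23684.
Z = Σ e^(−Eᵢ/kT) = e^(−0.480702) + e^(−5.23684) = 0.618349 + 0.00531703 = 0.623666.
⟨E⟩ = 0.0594225 eV, ⟨E²⟩ = 0.00601598 eV².
C_V/k_B = (⟨E²⟩ − ⟨E⟩²)/(kT)² = (0.00601598 − 0.00353103)/0.0129960 = 0.1912.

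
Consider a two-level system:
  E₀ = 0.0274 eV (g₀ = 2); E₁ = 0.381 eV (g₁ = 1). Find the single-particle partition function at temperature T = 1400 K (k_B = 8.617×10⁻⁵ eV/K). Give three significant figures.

k_BT = 8.617×10⁻⁵ × 1400 K = 0.12064 eV.
Eᵢ/kT = 0.22712, 3.1582.
Z = Σ gᵢe^(−Eᵢ/kT) = 2·e^(−0.22712) + 1·e^(−3.1582) = 1.5937 + 0.042502 = 1.6362.

Z = 1.64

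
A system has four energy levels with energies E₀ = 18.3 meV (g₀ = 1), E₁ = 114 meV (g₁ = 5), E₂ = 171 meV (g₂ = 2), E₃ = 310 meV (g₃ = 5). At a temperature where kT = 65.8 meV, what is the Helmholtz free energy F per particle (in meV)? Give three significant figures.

Eᵢ/kT = 0.27812, 1.7325, 2.5988, 4.7112.
Z = Σ gᵢe^(−Eᵢ/kT) = 1·e^(−0.27812) + 5·e^(−1.7325) + 2·e^(−2.5988) + 5·e^(−4.7112) = 0.75721 + 0.88421 + 0.14873 + 0.044970 = 1.8351.
F = −kT ln Z = −65.8 × ln(1.8351) = −65.8 × 0.60710 = -39.9 meV.

-39.9 meV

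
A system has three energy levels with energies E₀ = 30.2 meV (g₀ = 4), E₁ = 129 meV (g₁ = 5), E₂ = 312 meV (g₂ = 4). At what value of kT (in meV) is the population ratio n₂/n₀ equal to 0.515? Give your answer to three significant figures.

n₂/n₀ = (g₂/g₀) exp[−(E₂−E₀)/kT] = 0.515.
⇒ (E₂−E₀)/kT = ln((4/4)/0.515) = ln(1.9417) = 0.66356.
kT = 281.8 meV / 0.66356 = 425 meV.

425 meV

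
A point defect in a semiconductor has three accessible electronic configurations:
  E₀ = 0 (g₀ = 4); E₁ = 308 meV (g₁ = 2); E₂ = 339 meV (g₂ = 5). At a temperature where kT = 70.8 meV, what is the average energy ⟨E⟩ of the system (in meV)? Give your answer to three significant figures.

Eᵢ/kT = 0, 4.3503, 4.7881.
Z = Σ gᵢe^(−Eᵢ/kT) = 4·e^(−0) + 2·e^(−4.3503) + 5·e^(−4.7881) = 4.0000 + 0.025806 + 0.041641 = 4.0674.
⟨E⟩ = Σ Eᵢ gᵢe^(−Eᵢ/kT) / Z = (0·4.0000 + 308·0.025806 + 339·0.041641) / 4.0674 = 5.42 meV.

5.42 meV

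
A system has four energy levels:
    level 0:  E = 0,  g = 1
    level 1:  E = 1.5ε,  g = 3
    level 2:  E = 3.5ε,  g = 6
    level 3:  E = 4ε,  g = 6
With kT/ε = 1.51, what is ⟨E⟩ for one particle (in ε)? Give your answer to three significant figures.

Eᵢ/kT = 0, 0.99338, 2.3179, 2.6490.
Z = Σ gᵢe^(−Eᵢ/kT) = 1·e^(−0) + 3·e^(−0.99338) + 6·e^(−2.3179) + 6·e^(−2.6490) = 1.0000 + 1.1110 + 0.59088 + 0.42433 = 3.1262.
⟨E⟩ = Σ Eᵢ gᵢe^(−Eᵢ/kT) / Z = (0·1.0000 + 1.5·1.1110 + 3.5·0.59088 + 4·0.42433) / 3.1262 = 1.74 ε.

1.74 ε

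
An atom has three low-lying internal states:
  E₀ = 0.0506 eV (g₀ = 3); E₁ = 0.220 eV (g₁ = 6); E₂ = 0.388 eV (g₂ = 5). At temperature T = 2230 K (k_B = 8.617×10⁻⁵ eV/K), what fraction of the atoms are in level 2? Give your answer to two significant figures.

k_BT = 8.617×10⁻⁵ × 2230 K = 0.1922 eV.
Eᵢ/kT = 0.2633, 1.145, 2.019.
Z = Σ gᵢe^(−Eᵢ/kT) = 3·e^(−0.2633) + 6·e^(−1.145) + 5·e^(−2.019) = 2.306 + 1.909 + 0.6639 = 4.879.
P₂ = g₂ e^(−E₂/kT) / Z = 0.6639/4.879 = 0.14.

0.14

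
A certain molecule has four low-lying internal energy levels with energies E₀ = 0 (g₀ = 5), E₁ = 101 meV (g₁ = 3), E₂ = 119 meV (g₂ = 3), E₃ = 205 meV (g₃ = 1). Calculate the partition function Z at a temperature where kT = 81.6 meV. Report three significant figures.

Eᵢ/kT = 0, 1.2377, 1.4583, 2.5123.
Z = Σ gᵢe^(−Eᵢ/kT) = 5·e^(−0) + 3·e^(−1.2377) + 3·e^(−1.4583) + 1·e^(−2.5123) = 5.0000 + 0.87015 + 0.69789 + 0.081082 = 6.6491.

Z = 6.65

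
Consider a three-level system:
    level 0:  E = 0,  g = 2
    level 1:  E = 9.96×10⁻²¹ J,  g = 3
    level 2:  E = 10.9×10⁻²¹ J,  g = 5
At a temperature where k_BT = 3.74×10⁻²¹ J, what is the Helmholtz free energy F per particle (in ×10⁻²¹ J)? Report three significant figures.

Eᵢ/kT = 0, 2.6631, 2.9144.
Z = Σ gᵢe^(−Eᵢ/kT) = 2·e^(−0) + 3·e^(−2.6631) + 5·e^(−2.9144) = 2.0000 + 0.20920 + 0.27118 = 2.4804.
F = −kT ln Z = −3.74 × ln(2.4804) = −3.74 × 0.90842 = -3.40 ×10⁻²¹ J.

-3.40 ×10⁻²¹ J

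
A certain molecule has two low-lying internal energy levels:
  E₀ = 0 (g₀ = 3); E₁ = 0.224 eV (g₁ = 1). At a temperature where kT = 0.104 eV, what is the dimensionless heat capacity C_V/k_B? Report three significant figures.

Eᵢ/kT = 0, 2.1538.
Z = Σ gᵢe^(−Eᵢ/kT) = 3·e^(−0) + 1·e^(−2.1538) = 3.0000 + 0.11604 = 3.1160.
⟨E⟩ = 0.0083418 eV, ⟨E²⟩ = 0.0018686 eV².
C_V/k_B = (⟨E²⟩ − ⟨E⟩²)/(kT)² = (0.0018686 − 0.000069586)/0.010816 = 0.166.

0.166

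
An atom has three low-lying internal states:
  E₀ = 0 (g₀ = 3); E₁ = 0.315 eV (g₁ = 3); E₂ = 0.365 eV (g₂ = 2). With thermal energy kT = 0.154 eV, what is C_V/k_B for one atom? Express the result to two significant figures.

Eᵢ/kT = 0, 2.045, 2.370.
Z = Σ gᵢe^(−Eᵢ/kT) = 3·e^(−0) + 3·e^(−2.045) + 2·e^(−2.370) = 3.000 + 0.3881 + 0.1870 = 3.575.
⟨E⟩ = 0.05329 eV, ⟨E²⟩ = 0.01774 eV².
C_V/k_B = (⟨E²⟩ − ⟨E⟩²)/(kT)² = (0.01774 − 0.002840)/0.02372 = 0.63.

0.63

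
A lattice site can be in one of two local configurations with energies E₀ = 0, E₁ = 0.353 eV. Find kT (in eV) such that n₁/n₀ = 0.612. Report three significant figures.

n₁/n₀ = exp[−(E₁−E₀)/kT] = 0.612.
⇒ (E₁−E₀)/kT = ln(1/0.612) = ln(1.6340) = 0.49103.
kT = 0.353 eV / 0.49103 = 0.719 eV.

0.719 eV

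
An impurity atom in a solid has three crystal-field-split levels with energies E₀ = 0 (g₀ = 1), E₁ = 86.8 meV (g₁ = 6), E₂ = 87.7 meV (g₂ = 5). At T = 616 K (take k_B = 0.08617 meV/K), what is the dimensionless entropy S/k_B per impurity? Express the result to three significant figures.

2.26

k_BT = 0.08617 × 616 K = 53.081 meV.
Eᵢ/kT = 0, 1.6352, 1.6522.
Z = Σ gᵢe^(−Eᵢ/kT) = 1·e^(−0) + 6·e^(−1.6352) + 5·e^(−1.6522) = 1.0000 + 1.1695 + 0.95814 = 3.1276.
⟨E⟩ = Σ EᵢPᵢ = 59.324 meV.
S/k_B = ln Z + ⟨E⟩/kT = ln(3.1276) + 59.324/53.081 = 1.1403 + 1.1176 = 2.26.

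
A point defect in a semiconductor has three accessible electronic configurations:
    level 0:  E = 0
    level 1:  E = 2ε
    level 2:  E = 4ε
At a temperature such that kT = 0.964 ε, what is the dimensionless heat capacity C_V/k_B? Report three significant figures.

0.630

Eᵢ/kT = 0, 2.0747, 4.1494.
Z = Σ e^(−Eᵢ/kT) = e^(−0) + e^(−2.0747) + e^(−4.1494) = 1.0000 + 0.12559 + 0.015774 = 1.1414.
⟨E⟩ = 0.27534 ε, ⟨E²⟩ = 0.66124 ε².
C_V/k_B = (⟨E²⟩ − ⟨E⟩²)/(kT)² = (0.66124 − 0.075812)/0.92930 = 0.630.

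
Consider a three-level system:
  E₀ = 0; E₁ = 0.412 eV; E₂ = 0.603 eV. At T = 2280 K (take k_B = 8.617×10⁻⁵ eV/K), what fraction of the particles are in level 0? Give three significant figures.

0.855

k_BT = 8.617×10⁻⁵ × 2280 K = 0.19647 eV.
Eᵢ/kT = 0, 2.0970, 3.0692.
Z = Σ e^(−Eᵢ/kT) = e^(−0) + e^(−2.0970) + e^(−3.0692) = 1.0000 + 0.12282 + 0.046458 = 1.1693.
P₀ = e^(−E₀/kT) / Z = 1.0000/1.1693 = 0.855.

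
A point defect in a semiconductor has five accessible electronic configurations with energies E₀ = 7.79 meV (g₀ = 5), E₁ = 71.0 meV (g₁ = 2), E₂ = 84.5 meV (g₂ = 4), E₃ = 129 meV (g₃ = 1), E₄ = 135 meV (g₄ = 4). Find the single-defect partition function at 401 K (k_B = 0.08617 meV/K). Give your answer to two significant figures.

Z = 4.7

k_BT = 0.08617 × 401 K = 34.55 meV.
Eᵢ/kT = 0.2255, 2.055, 2.446, 3.734, 3.907.
Z = Σ gᵢe^(−Eᵢ/kT) = 5·e^(−0.2255) + 2·e^(−2.055) + 4·e^(−2.446) + 1·e^(−3.734) + 4·e^(−3.907) = 3.991 + 0.2562 + 0.3466 + 0.02390 + 0.08040 = 4.698.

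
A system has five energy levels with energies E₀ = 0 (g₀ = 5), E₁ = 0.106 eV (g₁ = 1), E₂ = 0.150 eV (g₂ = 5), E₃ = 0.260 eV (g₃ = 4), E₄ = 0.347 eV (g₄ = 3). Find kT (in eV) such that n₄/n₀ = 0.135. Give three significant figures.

0.233 eV

n₄/n₀ = (g₄/g₀) exp[−(E₄−E₀)/kT] = 0.135.
⇒ (E₄−E₀)/kT = ln((3/5)/0.135) = ln(4.4444) = 1.4916.
kT = 0.347 eV / 1.4916 = 0.233 eV.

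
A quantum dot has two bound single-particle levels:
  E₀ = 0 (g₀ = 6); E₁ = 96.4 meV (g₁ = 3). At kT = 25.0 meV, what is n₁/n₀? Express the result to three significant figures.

n₁/n₀ = (g₁/g₀) exp[−(E₁−E₀)/kT] = (3/6) × exp(−(96.4 meV)/(25.0 meV)) = (3/6) × exp(-3.8560) = 0.0106.

0.0106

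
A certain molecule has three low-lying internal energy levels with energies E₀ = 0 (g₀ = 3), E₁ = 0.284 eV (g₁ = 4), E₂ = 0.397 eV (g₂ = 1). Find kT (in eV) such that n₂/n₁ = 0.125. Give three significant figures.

n₂/n₁ = (g₂/g₁) exp[−(E₂−E₁)/kT] = 0.125.
⇒ (E₂−E₁)/kT = ln((1/4)/0.125) = ln(2.0000) = 0.69315.
kT = 0.113 eV / 0.69315 = 0.163 eV.

0.163 eV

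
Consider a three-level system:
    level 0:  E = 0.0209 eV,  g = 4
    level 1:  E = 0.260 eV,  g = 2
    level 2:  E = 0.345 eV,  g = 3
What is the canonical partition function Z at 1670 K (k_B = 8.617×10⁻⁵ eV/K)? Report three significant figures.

Z = 4.06

k_BT = 8.617×10⁻⁵ × 1670 K = 0.14390 eV.
Eᵢ/kT = 0.14524, 1.8068, 2.3975.
Z = Σ gᵢe^(−Eᵢ/kT) = 4·e^(−0.14524) + 2·e^(−1.8068) + 3·e^(−2.3975) = 3.4593 + 0.32836 + 0.27284 = 4.0605.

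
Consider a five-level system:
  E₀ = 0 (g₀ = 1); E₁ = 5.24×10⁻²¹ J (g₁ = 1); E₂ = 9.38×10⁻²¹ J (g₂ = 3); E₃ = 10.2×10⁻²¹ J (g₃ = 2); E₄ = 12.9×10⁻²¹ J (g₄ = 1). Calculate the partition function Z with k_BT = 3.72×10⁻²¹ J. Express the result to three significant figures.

Z = 1.65

Eᵢ/kT = 0, 1.4086, 2.5215, 2.7419, 3.4677.
Z = Σ gᵢe^(−Eᵢ/kT) = 1·e^(−0) + 1·e^(−1.4086) + 3·e^(−2.5215) + 2·e^(−2.7419) + 1·e^(−3.4677) = 1.0000 + 0.24449 + 0.24102 + 0.12890 + 0.031189 = 1.6456.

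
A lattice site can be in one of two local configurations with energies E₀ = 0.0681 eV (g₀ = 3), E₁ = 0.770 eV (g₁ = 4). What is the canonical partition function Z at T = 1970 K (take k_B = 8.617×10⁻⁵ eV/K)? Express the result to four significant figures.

k_BT = 8.617×10⁻⁵ × 1970 K = 0.169755 eV.
Eᵢ/kT = 0.401166, 4.53595.
Z = Σ gᵢe^(−Eᵢ/kT) = 3·e^(−0.401166) + 4·e^(−4.53595) = 2.00862 + 0.0428669 = 2.05149.

Z = 2.051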